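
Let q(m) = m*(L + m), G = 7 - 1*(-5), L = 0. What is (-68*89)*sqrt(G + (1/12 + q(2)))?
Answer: -3026*sqrt(579)/3 ≈ -24271.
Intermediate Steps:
G = 12 (G = 7 + 5 = 12)
q(m) = m**2 (q(m) = m*(0 + m) = m*m = m**2)
(-68*89)*sqrt(G + (1/12 + q(2))) = (-68*89)*sqrt(12 + (1/12 + 2**2)) = -6052*sqrt(12 + (1/12 + 4)) = -6052*sqrt(12 + 49/12) = -3026*sqrt(579)/3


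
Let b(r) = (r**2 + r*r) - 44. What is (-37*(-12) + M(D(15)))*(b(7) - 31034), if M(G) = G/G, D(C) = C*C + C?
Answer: -13786100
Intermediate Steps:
b(r) = -44 + 2*r**2 (b(r) = (r**2 + r**2) - 44 = 2*r**2 - 44 = -44 + 2*r**2)
D(C) = C + C**2 (D(C) = C**2 + C = C + C**2)
M(G) = 1
(-37*(-12) + M(D(15)))*(b(7) - 31034) = (-37*(-12) + 1)*((-44 + 2*7**2) - 31034) = (444 + 1)*((-44 + 2*49) - 31034) = 445*((-44 + 98) - 31034) = 445*(54 - 31034) = 445*(-30980) = -13786100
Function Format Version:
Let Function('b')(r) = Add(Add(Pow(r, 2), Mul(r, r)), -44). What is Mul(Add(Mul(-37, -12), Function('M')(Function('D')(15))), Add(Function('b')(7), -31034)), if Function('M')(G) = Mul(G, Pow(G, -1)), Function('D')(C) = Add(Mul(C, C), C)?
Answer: -13786100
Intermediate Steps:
Function('b')(r) = Add(-44, Mul(2, Pow(r, 2))) (Function('b')(r) = Add(Add(Pow(r, 2), Pow(r, 2)), -44) = Add(Mul(2, Pow(r, 2)), -44) = Add(-44, Mul(2, Pow(r, 2))))
Function('D')(C) = Add(C, Pow(C, 2)) (Function('D')(C) = Add(Pow(C, 2), C) = Add(C, Pow(C, 2)))
Function('M')(G) = 1
Mul(Add(Mul(-37, -12), Function('M')(Function('D')(15))), Add(Function('b')(7), -31034)) = Mul(Add(Mul(-37, -12), 1), Add(Add(-44, Mul(2, Pow(7, 2))), -31034)) = Mul(Add(444, 1), Add(Add(-44, Mul(2, 49)), -31034)) = Mul(445, Add(Add(-44, 98), -31034)) = Mul(445, Add(54, -31034)) = Mul(445, -30980) = -13786100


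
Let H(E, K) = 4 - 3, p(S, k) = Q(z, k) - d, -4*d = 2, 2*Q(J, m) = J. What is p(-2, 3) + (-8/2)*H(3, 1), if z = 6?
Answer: -½ ≈ -0.50000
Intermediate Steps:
Q(J, m) = J/2
d = -½ (d = -¼*2 = -½ ≈ -0.50000)
p(S, k) = 7/2 (p(S, k) = (½)*6 - 1*(-½) = 3 + ½ = 7/2)
H(E, K) = 1
p(-2, 3) + (-8/2)*H(3, 1) = 7/2 - 8/2*1 = 7/2 - 8*½*1 = 7/2 - 4*1 = 7/2 - 4 = -½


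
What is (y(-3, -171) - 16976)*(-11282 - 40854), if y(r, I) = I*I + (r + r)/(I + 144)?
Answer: -5755136632/9 ≈ -6.3946e+8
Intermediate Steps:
y(r, I) = I**2 + 2*r/(144 + I) (y(r, I) = I**2 + (2*r)/(144 + I) = I**2 + 2*r/(144 + I))
(y(-3, -171) - 16976)*(-11282 - 40854) = (((-171)**3 + 2*(-3) + 144*(-171)**2)/(144 - 171) - 16976)*(-11282 - 40854) = ((-5000211 - 6 + 144*29241)/(-27) - 16976)*(-52136) = (-(-5000211 - 6 + 4210704)/27 - 16976)*(-52136) = (-1/27*(-789513) - 16976)*(-52136) = (263171/9 - 16976)*(-52136) = (110387/9)*(-52136) = -5755136632/9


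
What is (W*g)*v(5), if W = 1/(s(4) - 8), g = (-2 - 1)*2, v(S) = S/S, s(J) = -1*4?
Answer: 1/2 ≈ 0.50000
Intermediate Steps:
s(J) = -4
v(S) = 1
g = -6 (g = -3*2 = -6)
W = -1/12 (W = 1/(-4 - 8) = 1/(-12) = -1/12 ≈ -0.083333)
(W*g)*v(5) = -1/12*(-6)*1 = (1/2)*1 = 1/2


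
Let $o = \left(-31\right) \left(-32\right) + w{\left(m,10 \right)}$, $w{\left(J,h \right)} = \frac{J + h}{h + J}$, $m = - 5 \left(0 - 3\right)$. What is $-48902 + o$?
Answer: $-47909$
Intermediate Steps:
$m = 15$ ($m = \left(-5\right) \left(-3\right) = 15$)
$w{\left(J,h \right)} = 1$ ($w{\left(J,h \right)} = \frac{J + h}{J + h} = 1$)
$o = 993$ ($o = \left(-31\right) \left(-32\right) + 1 = 992 + 1 = 993$)
$-48902 + o = -48902 + 993 = -47909$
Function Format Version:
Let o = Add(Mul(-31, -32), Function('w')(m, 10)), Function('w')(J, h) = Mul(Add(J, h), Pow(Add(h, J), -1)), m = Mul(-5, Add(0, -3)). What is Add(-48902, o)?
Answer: -47909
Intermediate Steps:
m = 15 (m = Mul(-5, -3) = 15)
Function('w')(J, h) = 1 (Function('w')(J, h) = Mul(Add(J, h), Pow(Add(J, h), -1)) = 1)
o = 993 (o = Add(Mul(-31, -32), 1) = Add(992, 1) = 993)
Add(-48902, o) = Add(-48902, 993) = -47909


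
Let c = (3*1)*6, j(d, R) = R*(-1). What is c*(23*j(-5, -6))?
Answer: 2484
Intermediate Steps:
j(d, R) = -R
c = 18 (c = 3*6 = 18)
c*(23*j(-5, -6)) = 18*(23*(-1*(-6))) = 18*(23*6) = 18*138 = 2484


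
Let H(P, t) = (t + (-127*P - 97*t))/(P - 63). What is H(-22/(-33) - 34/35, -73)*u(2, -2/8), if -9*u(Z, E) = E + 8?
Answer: 5734256/59823 ≈ 95.854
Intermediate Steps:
u(Z, E) = -8/9 - E/9 (u(Z, E) = -(E + 8)/9 = -(8 + E)/9 = -8/9 - E/9)
H(P, t) = (-127*P - 96*t)/(-63 + P)
H(-22/(-33) - 34/35, -73)*u(2, -2/8) = ((-127*(-22/(-33) - 34/35) - 96*(-73))/(-63 + (-22/(-33) - 34/35)))*(-8/9 - (-2)/(9*8)) = ((-127*(-22*(-1/33) - 34*1/35) + 7008)/(-63 + (-22*(-1/33) - 34*1/35)))*(-8/9 - (-2)/(9*8)) = ((-127*(2/3 - 34/35) + 7008)/(-63 + (2/3 - 34/35)))*(-8/9 - 1/9*(-1/4)) = ((-127*(-32/105) + 7008)/(-63 - 32/105))*(-8/9 + 1/36) = ((4064/105 + 7008)/(-6647/105))*(-31/36) = -105/6647*739904/105*(-31/36) = -739904/6647*(-31/36) = 5734256/59823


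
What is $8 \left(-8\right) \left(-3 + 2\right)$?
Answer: $64$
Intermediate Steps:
$8 \left(-8\right) \left(-3 + 2\right) = \left(-64\right) \left(-1\right) = 64$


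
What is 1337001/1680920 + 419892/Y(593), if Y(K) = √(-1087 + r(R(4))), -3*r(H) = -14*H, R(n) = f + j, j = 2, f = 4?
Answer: 1337001/1680920 - 139964*I*√1059/353 ≈ 0.7954 - 12903.0*I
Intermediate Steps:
R(n) = 6 (R(n) = 4 + 2 = 6)
r(H) = 14*H/3 (r(H) = -(-14)*H/3 = 14*H/3)
Y(K) = I*√1059 (Y(K) = √(-1087 + (14/3)*6) = √(-1087 + 28) = √(-1059) = I*√1059)
1337001/1680920 + 419892/Y(593) = 1337001/1680920 + 419892/((I*√1059)) = 1337001*(1/1680920) + 419892*(-I*√1059/1059) = 1337001/1680920 - 139964*I*√1059/353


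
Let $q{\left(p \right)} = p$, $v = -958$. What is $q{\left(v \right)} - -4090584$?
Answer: $4089626$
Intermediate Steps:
$q{\left(v \right)} - -4090584 = -958 - -4090584 = -958 + 4090584 = 4089626$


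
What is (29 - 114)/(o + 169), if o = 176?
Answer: -17/69 ≈ -0.24638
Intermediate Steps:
(29 - 114)/(o + 169) = (29 - 114)/(176 + 169) = -85/345 = -85*1/345 = -17/69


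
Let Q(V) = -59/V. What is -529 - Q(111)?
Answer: -58660/111 ≈ -528.47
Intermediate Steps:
-529 - Q(111) = -529 - (-59)/111 = -529 - 1*(-59/111) = -529 + 59/111 = -58660/111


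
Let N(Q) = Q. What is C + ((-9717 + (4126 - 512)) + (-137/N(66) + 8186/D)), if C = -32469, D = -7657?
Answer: -19494412349/505362 ≈ -38575.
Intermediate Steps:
C + ((-9717 + (4126 - 512)) + (-137/N(66) + 8186/D)) = -32469 + ((-9717 + (4126 - 512)) + (-137/66 + 8186/(-7657))) = -32469 + ((-9717 + 3614) + (-137*1/66 + 8186*(-1/7657))) = -32469 + (-6103 + (-137/66 - 8186/7657)) = -32469 + (-6103 - 1589285/505362) = -32469 - 3085813571/505362 = -19494412349/505362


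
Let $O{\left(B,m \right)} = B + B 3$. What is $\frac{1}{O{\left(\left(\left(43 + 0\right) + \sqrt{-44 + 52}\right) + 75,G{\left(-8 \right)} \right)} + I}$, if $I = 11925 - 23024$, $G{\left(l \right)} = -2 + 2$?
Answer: $- \frac{10627}{112933001} - \frac{8 \sqrt{2}}{112933001} \approx -9.42 \cdot 10^{-5}$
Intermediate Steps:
$G{\left(l \right)} = 0$
$O{\left(B,m \right)} = 4 B$ ($O{\left(B,m \right)} = B + 3 B = 4 B$)
$I = -11099$ ($I = 11925 - 23024 = -11099$)
$\frac{1}{O{\left(\left(\left(43 + 0\right) + \sqrt{-44 + 52}\right) + 75,G{\left(-8 \right)} \right)} + I} = \frac{1}{4 \left(\left(\left(43 + 0\right) + \sqrt{-44 + 52}\right) + 75\right) - 11099} = \frac{1}{4 \left(\left(43 + \sqrt{8}\right) + 75\right) - 11099} = \frac{1}{4 \left(\left(43 + 2 \sqrt{2}\right) + 75\right) - 11099} = \frac{1}{4 \left(118 + 2 \sqrt{2}\right) - 11099} = \frac{1}{\left(472 + 8 \sqrt{2}\right) - 11099} = \frac{1}{-10627 + 8 \sqrt{2}}$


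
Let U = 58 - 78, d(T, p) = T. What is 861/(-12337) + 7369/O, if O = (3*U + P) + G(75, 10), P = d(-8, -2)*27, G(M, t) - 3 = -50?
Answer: -91189456/3984851 ≈ -22.884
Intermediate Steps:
G(M, t) = -47 (G(M, t) = 3 - 50 = -47)
U = -20
P = -216 (P = -8*27 = -216)
O = -323 (O = (3*(-20) - 216) - 47 = (-60 - 216) - 47 = -276 - 47 = -323)
861/(-12337) + 7369/O = 861/(-12337) + 7369/(-323) = 861*(-1/12337) + 7369*(-1/323) = -861/12337 - 7369/323 = -91189456/3984851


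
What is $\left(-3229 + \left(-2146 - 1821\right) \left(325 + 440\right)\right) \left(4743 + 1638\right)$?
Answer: $-19385375904$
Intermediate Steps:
$\left(-3229 + \left(-2146 - 1821\right) \left(325 + 440\right)\right) \left(4743 + 1638\right) = \left(-3229 - 3034755\right) 6381 = \left(-3037984\right) 6381 = -19385375904$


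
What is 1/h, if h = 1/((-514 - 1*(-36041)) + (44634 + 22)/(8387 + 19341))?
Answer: 61571082/1733 ≈ 35529.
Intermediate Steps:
h = 1733/61571082 (h = 1/((-514 + 36041) + 44656/27728) = 1/(35527 + 44656*(1/27728)) = 1/(35527 + 2791/1733) = 1/(61571082/1733) = 1733/61571082 ≈ 2.8146e-5)
1/h = 1/(1733/61571082) = 61571082/1733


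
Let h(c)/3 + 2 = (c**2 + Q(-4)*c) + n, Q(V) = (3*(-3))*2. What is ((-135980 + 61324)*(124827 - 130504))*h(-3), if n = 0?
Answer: 77559446496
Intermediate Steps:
Q(V) = -18 (Q(V) = -9*2 = -18)
h(c) = -6 - 54*c + 3*c**2 (h(c) = -6 + 3*((c**2 - 18*c) + 0) = -6 + 3*(c**2 - 18*c) = -6 + (-54*c + 3*c**2) = -6 - 54*c + 3*c**2)
((-135980 + 61324)*(124827 - 130504))*h(-3) = ((-135980 + 61324)*(124827 - 130504))*(-6 - 54*(-3) + 3*(-3)**2) = (-74656*(-5677))*(-6 + 162 + 3*9) = 423822112*(-6 + 162 + 27) = 423822112*183 = 77559446496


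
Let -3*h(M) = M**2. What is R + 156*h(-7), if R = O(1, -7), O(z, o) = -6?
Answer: -2554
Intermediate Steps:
h(M) = -M**2/3
R = -6
R + 156*h(-7) = -6 + 156*(-1/3*(-7)**2) = -6 + 156*(-1/3*49) = -6 + 156*(-49/3) = -6 - 2548 = -2554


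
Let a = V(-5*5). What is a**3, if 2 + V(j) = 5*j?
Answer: -2048383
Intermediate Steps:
V(j) = -2 + 5*j
a = -127 (a = -2 + 5*(-5*5) = -2 + 5*(-25) = -2 - 125 = -127)
a**3 = (-127)**3 = -2048383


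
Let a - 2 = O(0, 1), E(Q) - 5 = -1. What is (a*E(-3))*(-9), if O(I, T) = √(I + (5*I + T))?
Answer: -108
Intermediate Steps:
E(Q) = 4 (E(Q) = 5 - 1 = 4)
O(I, T) = √(T + 6*I) (O(I, T) = √(I + (T + 5*I)) = √(T + 6*I))
a = 3 (a = 2 + √(1 + 6*0) = 2 + √(1 + 0) = 2 + √1 = 2 + 1 = 3)
(a*E(-3))*(-9) = (3*4)*(-9) = 12*(-9) = -108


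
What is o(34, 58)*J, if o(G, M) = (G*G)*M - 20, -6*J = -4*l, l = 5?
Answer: 670280/3 ≈ 2.2343e+5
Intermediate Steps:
J = 10/3 (J = -(-2)*5/3 = -⅙*(-20) = 10/3 ≈ 3.3333)
o(G, M) = -20 + M*G² (o(G, M) = G²*M - 20 = M*G² - 20 = -20 + M*G²)
o(34, 58)*J = (-20 + 58*34²)*(10/3) = (-20 + 58*1156)*(10/3) = (-20 + 67048)*(10/3) = 67028*(10/3) = 670280/3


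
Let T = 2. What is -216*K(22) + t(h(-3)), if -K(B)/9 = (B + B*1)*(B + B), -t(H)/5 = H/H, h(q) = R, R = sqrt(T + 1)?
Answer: 3763579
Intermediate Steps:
R = sqrt(3) (R = sqrt(2 + 1) = sqrt(3) ≈ 1.7320)
h(q) = sqrt(3)
t(H) = -5 (t(H) = -5*H/H = -5*1 = -5)
K(B) = -36*B**2 (K(B) = -9*(B + B*1)*(B + B) = -9*(B + B)*2*B = -9*2*B*2*B = -36*B**2)
-216*K(22) + t(h(-3)) = -(-7776)*22**2 - 5 = -(-7776)*484 - 5 = -216*(-17424) - 5 = 3763584 - 5 = 3763579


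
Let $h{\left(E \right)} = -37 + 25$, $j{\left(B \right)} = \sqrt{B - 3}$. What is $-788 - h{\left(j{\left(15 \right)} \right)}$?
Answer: $-776$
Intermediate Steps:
$j{\left(B \right)} = \sqrt{-3 + B}$
$h{\left(E \right)} = -12$
$-788 - h{\left(j{\left(15 \right)} \right)} = -788 - -12 = -788 + 12 = -776$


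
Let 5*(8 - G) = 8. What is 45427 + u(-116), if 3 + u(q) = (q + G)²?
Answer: 1435904/25 ≈ 57436.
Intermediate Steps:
G = 32/5 (G = 8 - ⅕*8 = 8 - 8/5 = 32/5 ≈ 6.4000)
u(q) = -3 + (32/5 + q)² (u(q) = -3 + (q + 32/5)² = -3 + (32/5 + q)²)
45427 + u(-116) = 45427 + (-3 + (32 + 5*(-116))²/25) = 45427 + (-3 + (32 - 580)²/25) = 45427 + (-3 + (1/25)*(-548)²) = 45427 + (-3 + (1/25)*300304) = 45427 + (-3 + 300304/25) = 45427 + 300229/25 = 1435904/25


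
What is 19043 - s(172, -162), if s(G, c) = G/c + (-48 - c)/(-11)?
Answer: 16977493/891 ≈ 19054.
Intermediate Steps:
s(G, c) = 48/11 + c/11 + G/c (s(G, c) = G/c + (-48 - c)*(-1/11) = G/c + (48/11 + c/11) = 48/11 + c/11 + G/c)
19043 - s(172, -162) = 19043 - (172 + (1/11)*(-162)*(48 - 162))/(-162) = 19043 - (-1)*(172 + (1/11)*(-162)*(-114))/162 = 19043 - (-1)*(172 + 18468/11)/162 = 19043 - (-1)*20360/(162*11) = 19043 - 1*(-10180/891) = 19043 + 10180/891 = 16977493/891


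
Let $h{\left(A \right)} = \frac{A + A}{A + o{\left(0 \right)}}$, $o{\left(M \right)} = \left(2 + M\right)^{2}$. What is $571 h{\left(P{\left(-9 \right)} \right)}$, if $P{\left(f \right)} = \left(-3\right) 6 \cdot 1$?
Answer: $\frac{10278}{7} \approx 1468.3$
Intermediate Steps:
$P{\left(f \right)} = -18$ ($P{\left(f \right)} = \left(-18\right) 1 = -18$)
$h{\left(A \right)} = \frac{2 A}{4 + A}$ ($h{\left(A \right)} = \frac{A + A}{A + \left(2 + 0\right)^{2}} = \frac{2 A}{A + 2^{2}} = \frac{2 A}{A + 4} = \frac{2 A}{4 + A}$)
$571 h{\left(P{\left(-9 \right)} \right)} = 571 \cdot 2 \left(-18\right) \frac{1}{4 - 18} = 571 \cdot 2 \left(-18\right) \frac{1}{-14} = 571 \cdot 2 \left(-18\right) \left(- \frac{1}{14}\right) = 571 \cdot \frac{18}{7} = \frac{10278}{7}$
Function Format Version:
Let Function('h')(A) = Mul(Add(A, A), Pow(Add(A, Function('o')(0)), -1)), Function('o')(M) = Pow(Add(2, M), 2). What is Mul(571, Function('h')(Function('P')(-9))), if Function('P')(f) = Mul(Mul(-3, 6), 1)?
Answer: Rational(10278, 7) ≈ 1468.3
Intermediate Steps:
Function('P')(f) = -18 (Function('P')(f) = Mul(-18, 1) = -18)
Function('h')(A) = Mul(2, A, Pow(Add(4, A), -1)) (Function('h')(A) = Mul(Add(A, A), Pow(Add(A, Pow(Add(2, 0), 2)), -1)) = Mul(Mul(2, A), Pow(Add(A, Pow(2, 2)), -1)) = Mul(Mul(2, A), Pow(Add(A, 4), -1)) = Mul(Mul(2, A), Pow(Add(4, A), -1)) = Mul(2, A, Pow(Add(4, A), -1)))
Mul(571, Function('h')(Function('P')(-9))) = Mul(571, Mul(2, -18, Pow(Add(4, -18), -1))) = Mul(571, Mul(2, -18, Pow(-14, -1))) = Mul(571, Mul(2, -18, Rational(-1, 14))) = Mul(571, Rational(18, 7)) = Rational(10278, 7)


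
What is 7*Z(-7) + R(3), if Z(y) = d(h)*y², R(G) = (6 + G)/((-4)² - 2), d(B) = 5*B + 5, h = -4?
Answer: -72021/14 ≈ -5144.4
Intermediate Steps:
d(B) = 5 + 5*B
R(G) = 3/7 + G/14 (R(G) = (6 + G)/(16 - 2) = (6 + G)/14 = (6 + G)*(1/14) = 3/7 + G/14)
Z(y) = -15*y² (Z(y) = (5 + 5*(-4))*y² = (5 - 20)*y² = -15*y²)
7*Z(-7) + R(3) = 7*(-15*(-7)²) + (3/7 + (1/14)*3) = 7*(-15*49) + (3/7 + 3/14) = 7*(-735) + 9/14 = -5145 + 9/14 = -72021/14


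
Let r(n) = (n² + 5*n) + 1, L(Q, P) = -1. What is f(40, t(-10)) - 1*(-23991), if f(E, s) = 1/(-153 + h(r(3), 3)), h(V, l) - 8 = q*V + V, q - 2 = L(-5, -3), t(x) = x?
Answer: 2279144/95 ≈ 23991.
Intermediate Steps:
q = 1 (q = 2 - 1 = 1)
r(n) = 1 + n² + 5*n
h(V, l) = 8 + 2*V (h(V, l) = 8 + (1*V + V) = 8 + (V + V) = 8 + 2*V)
f(E, s) = -1/95 (f(E, s) = 1/(-153 + (8 + 2*(1 + 3² + 5*3))) = 1/(-153 + (8 + 2*(1 + 9 + 15))) = 1/(-153 + (8 + 2*25)) = 1/(-153 + (8 + 50)) = 1/(-153 + 58) = 1/(-95) = -1/95)
f(40, t(-10)) - 1*(-23991) = -1/95 - 1*(-23991) = -1/95 + 23991 = 2279144/95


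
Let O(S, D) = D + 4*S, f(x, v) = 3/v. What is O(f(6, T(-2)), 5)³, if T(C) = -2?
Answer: -1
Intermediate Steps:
O(f(6, T(-2)), 5)³ = (5 + 4*(3/(-2)))³ = (5 + 4*(3*(-½)))³ = (5 + 4*(-3/2))³ = (5 - 6)³ = (-1)³ = -1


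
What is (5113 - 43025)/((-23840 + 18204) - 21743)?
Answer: 37912/27379 ≈ 1.3847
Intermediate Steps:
(5113 - 43025)/((-23840 + 18204) - 21743) = -37912/(-5636 - 21743) = -37912/(-27379) = -37912*(-1/27379) = 37912/27379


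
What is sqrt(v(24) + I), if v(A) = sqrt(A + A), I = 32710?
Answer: sqrt(32710 + 4*sqrt(3)) ≈ 180.88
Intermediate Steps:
v(A) = sqrt(2)*sqrt(A) (v(A) = sqrt(2*A) = sqrt(2)*sqrt(A))
sqrt(v(24) + I) = sqrt(sqrt(2)*sqrt(24) + 32710) = sqrt(sqrt(2)*(2*sqrt(6)) + 32710) = sqrt(4*sqrt(3) + 32710) = sqrt(32710 + 4*sqrt(3))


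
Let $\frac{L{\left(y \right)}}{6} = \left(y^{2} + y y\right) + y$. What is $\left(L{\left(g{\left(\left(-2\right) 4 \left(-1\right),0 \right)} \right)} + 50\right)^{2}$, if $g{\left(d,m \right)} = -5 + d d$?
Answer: $1778814976$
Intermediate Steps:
$g{\left(d,m \right)} = -5 + d^{2}$
$L{\left(y \right)} = 6 y + 12 y^{2}$ ($L{\left(y \right)} = 6 \left(\left(y^{2} + y y\right) + y\right) = 6 \left(\left(y^{2} + y^{2}\right) + y\right) = 6 \left(2 y^{2} + y\right) = 6 \left(y + 2 y^{2}\right) = 6 y + 12 y^{2}$)
$\left(L{\left(g{\left(\left(-2\right) 4 \left(-1\right),0 \right)} \right)} + 50\right)^{2} = \left(6 \left(-5 + \left(\left(-2\right) 4 \left(-1\right)\right)^{2}\right) \left(1 + 2 \left(-5 + \left(\left(-2\right) 4 \left(-1\right)\right)^{2}\right)\right) + 50\right)^{2} = \left(6 \left(-5 + \left(\left(-8\right) \left(-1\right)\right)^{2}\right) \left(1 + 2 \left(-5 + \left(\left(-8\right) \left(-1\right)\right)^{2}\right)\right) + 50\right)^{2} = \left(6 \left(-5 + 8^{2}\right) \left(1 + 2 \left(-5 + 8^{2}\right)\right) + 50\right)^{2} = \left(6 \left(-5 + 64\right) \left(1 + 2 \left(-5 + 64\right)\right) + 50\right)^{2} = \left(6 \cdot 59 \left(1 + 2 \cdot 59\right) + 50\right)^{2} = \left(6 \cdot 59 \left(1 + 118\right) + 50\right)^{2} = \left(6 \cdot 59 \cdot 119 + 50\right)^{2} = \left(42126 + 50\right)^{2} = 42176^{2} = 1778814976$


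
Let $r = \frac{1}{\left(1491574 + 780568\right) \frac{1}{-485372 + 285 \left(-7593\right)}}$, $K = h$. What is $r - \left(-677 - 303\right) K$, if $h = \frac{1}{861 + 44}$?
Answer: $- \frac{34197405}{411257702} \approx -0.083153$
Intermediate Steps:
$h = \frac{1}{905} \approx 0.001105$
$K = \frac{1}{905} \approx 0.001105$
$r = - \frac{2649377}{2272142}$ ($r = \frac{1}{2272142 \frac{1}{-485372 - 2164005}} = \frac{1}{2272142 \frac{1}{-2649377}} = \frac{1}{2272142 \left(- \frac{1}{2649377}\right)} = \frac{1}{- \frac{2272142}{2649377}} = - \frac{2649377}{2272142} \approx -1.166$)
$r - \left(-677 - 303\right) K = - \frac{2649377}{2272142} - \left(-677 - 303\right) \frac{1}{905} = - \frac{2649377}{2272142} - \left(-980\right) \frac{1}{905} = - \frac{2649377}{2272142} - - \frac{196}{181} = - \frac{2649377}{2272142} + \frac{196}{181} = - \frac{34197405}{411257702}$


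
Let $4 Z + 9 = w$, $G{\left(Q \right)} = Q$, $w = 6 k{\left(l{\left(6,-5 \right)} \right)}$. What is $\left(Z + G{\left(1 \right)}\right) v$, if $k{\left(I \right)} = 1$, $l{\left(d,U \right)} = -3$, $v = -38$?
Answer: $- \frac{19}{2} \approx -9.5$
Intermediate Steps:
$w = 6$ ($w = 6 \cdot 1 = 6$)
$Z = - \frac{3}{4}$ ($Z = - \frac{9}{4} + \frac{1}{4} \cdot 6 = - \frac{9}{4} + \frac{3}{2} = - \frac{3}{4} \approx -0.75$)
$\left(Z + G{\left(1 \right)}\right) v = \left(- \frac{3}{4} + 1\right) \left(-38\right) = \frac{1}{4} \left(-38\right) = - \frac{19}{2}$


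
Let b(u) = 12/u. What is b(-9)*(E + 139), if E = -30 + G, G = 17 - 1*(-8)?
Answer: -536/3 ≈ -178.67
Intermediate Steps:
G = 25 (G = 17 + 8 = 25)
E = -5 (E = -30 + 25 = -5)
b(-9)*(E + 139) = (12/(-9))*(-5 + 139) = (12*(-1/9))*134 = -4/3*134 = -536/3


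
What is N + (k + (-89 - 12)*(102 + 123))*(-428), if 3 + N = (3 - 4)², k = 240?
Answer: 9623578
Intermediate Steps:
N = -2 (N = -3 + (3 - 4)² = -3 + (-1)² = -3 + 1 = -2)
N + (k + (-89 - 12)*(102 + 123))*(-428) = -2 + (240 + (-89 - 12)*(102 + 123))*(-428) = -2 + (240 - 101*225)*(-428) = -2 + (240 - 22725)*(-428) = -2 - 22485*(-428) = -2 + 9623580 = 9623578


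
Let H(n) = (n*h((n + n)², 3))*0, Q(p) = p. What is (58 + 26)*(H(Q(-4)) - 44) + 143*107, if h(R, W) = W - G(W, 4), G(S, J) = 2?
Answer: 11605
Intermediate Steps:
h(R, W) = -2 + W (h(R, W) = W - 1*2 = W - 2 = -2 + W)
H(n) = 0 (H(n) = (n*(-2 + 3))*0 = (n*1)*0 = n*0 = 0)
(58 + 26)*(H(Q(-4)) - 44) + 143*107 = (58 + 26)*(0 - 44) + 143*107 = 84*(-44) + 15301 = -3696 + 15301 = 11605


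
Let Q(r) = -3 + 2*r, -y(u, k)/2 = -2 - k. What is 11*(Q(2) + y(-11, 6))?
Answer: 187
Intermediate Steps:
y(u, k) = 4 + 2*k (y(u, k) = -2*(-2 - k) = 4 + 2*k)
11*(Q(2) + y(-11, 6)) = 11*((-3 + 2*2) + (4 + 2*6)) = 11*((-3 + 4) + (4 + 12)) = 11*(1 + 16) = 11*17 = 187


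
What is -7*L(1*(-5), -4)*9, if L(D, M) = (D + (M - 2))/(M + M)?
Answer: -693/8 ≈ -86.625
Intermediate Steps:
L(D, M) = (-2 + D + M)/(2*M) (L(D, M) = (D + (-2 + M))/((2*M)) = (-2 + D + M)*(1/(2*M)) = (-2 + D + M)/(2*M))
-7*L(1*(-5), -4)*9 = -7*(-2 + 1*(-5) - 4)/(2*(-4))*9 = -7*(-1)*(-2 - 5 - 4)/(2*4)*9 = -7*(-1)*(-11)/(2*4)*9 = -7*11/8*9 = -77/8*9 = -693/8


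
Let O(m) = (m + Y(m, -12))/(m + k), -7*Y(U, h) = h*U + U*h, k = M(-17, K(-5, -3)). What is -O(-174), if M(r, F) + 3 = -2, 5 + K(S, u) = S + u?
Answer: -5394/1253 ≈ -4.3049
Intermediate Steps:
K(S, u) = -5 + S + u (K(S, u) = -5 + (S + u) = -5 + S + u)
M(r, F) = -5 (M(r, F) = -3 - 2 = -5)
k = -5
Y(U, h) = -2*U*h/7 (Y(U, h) = -(h*U + U*h)/7 = -(U*h + U*h)/7 = -2*U*h/7)
O(m) = 31*m/(7*(-5 + m)) (O(m) = (m - 2/7*m*(-12))/(m - 5) = (m + 24*m/7)/(-5 + m) = (31*m/7)/(-5 + m) = 31*m/(7*(-5 + m)))
-O(-174) = -31*(-174)/(7*(-5 - 174)) = -31*(-174)/(7*(-179)) = -31*(-174)*(-1)/(7*179) = -1*5394/1253 = -5394/1253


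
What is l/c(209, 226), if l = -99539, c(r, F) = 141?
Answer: -99539/141 ≈ -705.95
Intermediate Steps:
l/c(209, 226) = -99539/141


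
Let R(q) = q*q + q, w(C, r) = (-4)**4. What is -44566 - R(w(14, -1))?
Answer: -110358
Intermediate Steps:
w(C, r) = 256
R(q) = q + q**2 (R(q) = q**2 + q = q + q**2)
-44566 - R(w(14, -1)) = -44566 - 256*(1 + 256) = -44566 - 256*257 = -44566 - 1*65792 = -44566 - 65792 = -110358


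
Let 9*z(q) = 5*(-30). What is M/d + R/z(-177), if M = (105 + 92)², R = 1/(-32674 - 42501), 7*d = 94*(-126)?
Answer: -72936661837/3179902500 ≈ -22.937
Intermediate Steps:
d = -1692 (d = (94*(-126))/7 = (⅐)*(-11844) = -1692)
R = -1/75175 (R = 1/(-75175) = -1/75175 ≈ -1.3302e-5)
M = 38809 (M = 197² = 38809)
z(q) = -50/3 (z(q) = (5*(-30))/9 = (⅑)*(-150) = -50/3)
M/d + R/z(-177) = 38809/(-1692) - 1/(75175*(-50/3)) = 38809*(-1/1692) - 1/75175*(-3/50) = -38809/1692 + 3/3758750 = -72936661837/3179902500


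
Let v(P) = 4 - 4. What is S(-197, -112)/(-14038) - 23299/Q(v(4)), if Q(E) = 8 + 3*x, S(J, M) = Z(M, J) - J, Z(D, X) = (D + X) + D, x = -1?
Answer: -163535121/35095 ≈ -4659.8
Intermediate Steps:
Z(D, X) = X + 2*D
v(P) = 0
S(J, M) = 2*M (S(J, M) = (J + 2*M) - J = 2*M)
Q(E) = 5 (Q(E) = 8 + 3*(-1) = 8 - 3 = 5)
S(-197, -112)/(-14038) - 23299/Q(v(4)) = (2*(-112))/(-14038) - 23299/5 = -224*(-1/14038) - 23299*1/5 = 112/7019 - 23299/5 = -163535121/35095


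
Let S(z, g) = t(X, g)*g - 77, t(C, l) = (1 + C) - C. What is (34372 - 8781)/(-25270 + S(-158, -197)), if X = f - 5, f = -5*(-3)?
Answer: -25591/25544 ≈ -1.0018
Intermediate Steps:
f = 15
X = 10 (X = 15 - 5 = 10)
t(C, l) = 1
S(z, g) = -77 + g (S(z, g) = 1*g - 77 = g - 77 = -77 + g)
(34372 - 8781)/(-25270 + S(-158, -197)) = (34372 - 8781)/(-25270 + (-77 - 197)) = 25591/(-25270 - 274) = 25591/(-25544) = 25591*(-1/25544) = -25591/25544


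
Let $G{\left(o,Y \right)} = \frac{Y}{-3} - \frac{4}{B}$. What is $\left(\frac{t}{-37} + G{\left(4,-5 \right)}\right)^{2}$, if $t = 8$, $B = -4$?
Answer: $\frac{73984}{12321} \approx 6.0047$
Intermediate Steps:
$G{\left(o,Y \right)} = 1 - \frac{Y}{3}$ ($G{\left(o,Y \right)} = \frac{Y}{-3} - \frac{4}{-4} = Y \left(- \frac{1}{3}\right) - -1 = - \frac{Y}{3} + 1 = 1 - \frac{Y}{3}$)
$\left(\frac{t}{-37} + G{\left(4,-5 \right)}\right)^{2} = \left(\frac{8}{-37} + \left(1 - - \frac{5}{3}\right)\right)^{2} = \left(8 \left(- \frac{1}{37}\right) + \left(1 + \frac{5}{3}\right)\right)^{2} = \left(- \frac{8}{37} + \frac{8}{3}\right)^{2} = \left(\frac{272}{111}\right)^{2} = \frac{73984}{12321}$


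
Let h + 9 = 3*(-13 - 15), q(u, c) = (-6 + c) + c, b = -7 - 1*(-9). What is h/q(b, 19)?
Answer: -93/32 ≈ -2.9063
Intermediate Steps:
b = 2 (b = -7 + 9 = 2)
q(u, c) = -6 + 2*c
h = -93 (h = -9 + 3*(-13 - 15) = -9 + 3*(-28) = -9 - 84 = -93)
h/q(b, 19) = -93/(-6 + 2*19) = -93/(-6 + 38) = -93/32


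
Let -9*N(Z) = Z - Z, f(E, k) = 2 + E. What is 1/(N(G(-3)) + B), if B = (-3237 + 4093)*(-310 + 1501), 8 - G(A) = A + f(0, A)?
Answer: 1/1019496 ≈ 9.8088e-7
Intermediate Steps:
G(A) = 6 - A (G(A) = 8 - (A + (2 + 0)) = 8 - (A + 2) = 8 - (2 + A) = 8 + (-2 - A) = 6 - A)
N(Z) = 0 (N(Z) = -(Z - Z)/9 = -⅑*0 = 0)
B = 1019496 (B = 856*1191 = 1019496)
1/(N(G(-3)) + B) = 1/(0 + 1019496) = 1/1019496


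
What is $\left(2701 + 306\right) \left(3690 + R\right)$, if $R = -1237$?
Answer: $7376171$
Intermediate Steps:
$\left(2701 + 306\right) \left(3690 + R\right) = \left(2701 + 306\right) \left(3690 - 1237\right) = 3007 \cdot 2453 = 7376171$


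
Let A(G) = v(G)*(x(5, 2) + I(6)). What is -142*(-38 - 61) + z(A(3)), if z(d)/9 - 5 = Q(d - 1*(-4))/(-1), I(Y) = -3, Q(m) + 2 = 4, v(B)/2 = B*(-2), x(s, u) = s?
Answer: 14085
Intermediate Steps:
v(B) = -4*B (v(B) = 2*(B*(-2)) = 2*(-2*B) = -4*B)
Q(m) = 2 (Q(m) = -2 + 4 = 2)
A(G) = -8*G (A(G) = (-4*G)*(5 - 3) = -4*G*2 = -8*G)
z(d) = 27 (z(d) = 45 + 9*(2/(-1)) = 45 + 9*(2*(-1)) = 45 + 9*(-2) = 45 - 18 = 27)
-142*(-38 - 61) + z(A(3)) = -142*(-38 - 61) + 27 = -142*(-99) + 27 = 14058 + 27 = 14085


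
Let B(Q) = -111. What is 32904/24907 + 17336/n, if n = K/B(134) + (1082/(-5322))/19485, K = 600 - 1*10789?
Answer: 417075463124276796/2193042094871533 ≈ 190.18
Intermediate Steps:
K = -10189 (K = 600 - 10789 = -10189)
n = 176098453838/1918434645 (n = -10189/(-111) + (1082/(-5322))/19485 = -10189*(-1/111) + (1082*(-1/5322))*(1/19485) = 10189/111 - 541/2661*1/19485 = 10189/111 - 541/51849585 = 176098453838/1918434645 ≈ 91.793)
32904/24907 + 17336/n = 32904/24907 + 17336/(176098453838/1918434645) = 32904*(1/24907) + 17336*(1918434645/176098453838) = 32904/24907 + 16628991502860/88049226919 = 417075463124276796/2193042094871533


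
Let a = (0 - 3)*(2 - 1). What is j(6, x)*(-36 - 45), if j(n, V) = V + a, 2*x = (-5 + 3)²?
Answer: 81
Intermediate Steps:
x = 2 (x = (-5 + 3)²/2 = (½)*(-2)² = (½)*4 = 2)
a = -3 (a = -3*1 = -3)
j(n, V) = -3 + V (j(n, V) = V - 3 = -3 + V)
j(6, x)*(-36 - 45) = (-3 + 2)*(-36 - 45) = -1*(-81) = 81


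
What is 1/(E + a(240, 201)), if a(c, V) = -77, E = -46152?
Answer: -1/46229 ≈ -2.1631e-5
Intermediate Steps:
1/(E + a(240, 201)) = 1/(-46152 - 77) = 1/(-46229) = -1/46229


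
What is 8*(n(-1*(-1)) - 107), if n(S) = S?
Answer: -848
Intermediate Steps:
8*(n(-1*(-1)) - 107) = 8*(-1*(-1) - 107) = 8*(1 - 107) = 8*(-106) = -848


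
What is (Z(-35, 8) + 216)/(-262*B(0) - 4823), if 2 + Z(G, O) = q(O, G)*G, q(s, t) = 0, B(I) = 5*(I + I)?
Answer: -214/4823 ≈ -0.044371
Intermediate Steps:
B(I) = 10*I (B(I) = 5*(2*I) = 10*I)
Z(G, O) = -2 (Z(G, O) = -2 + 0*G = -2 + 0 = -2)
(Z(-35, 8) + 216)/(-262*B(0) - 4823) = (-2 + 216)/(-2620*0 - 4823) = 214/(-262*0 - 4823) = 214/(0 - 4823) = 214/(-4823) = 214*(-1/4823) = -214/4823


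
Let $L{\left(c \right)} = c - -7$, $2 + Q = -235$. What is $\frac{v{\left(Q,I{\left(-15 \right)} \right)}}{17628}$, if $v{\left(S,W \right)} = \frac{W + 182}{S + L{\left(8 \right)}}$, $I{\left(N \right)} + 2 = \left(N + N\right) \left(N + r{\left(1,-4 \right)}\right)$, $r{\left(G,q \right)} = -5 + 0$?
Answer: $- \frac{5}{25086} \approx -0.00019931$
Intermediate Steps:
$r{\left(G,q \right)} = -5$
$Q = -237$ ($Q = -2 - 235 = -237$)
$I{\left(N \right)} = -2 + 2 N \left(-5 + N\right)$ ($I{\left(N \right)} = -2 + \left(N + N\right) \left(N - 5\right) = -2 + 2 N \left(-5 + N\right)$)
$L{\left(c \right)} = 7 + c$ ($L{\left(c \right)} = c + 7 = 7 + c$)
$v{\left(S,W \right)} = \frac{182 + W}{15 + S}$ ($v{\left(S,W \right)} = \frac{W + 182}{S + \left(7 + 8\right)} = \frac{182 + W}{S + 15} = \frac{182 + W}{15 + S}$)
$\frac{v{\left(Q,I{\left(-15 \right)} \right)}}{17628} = \frac{\frac{1}{15 - 237} \left(182 - \left(-148 - 450\right)\right)}{17628} = \frac{182 + \left(-2 + 150 + 2 \cdot 225\right)}{-222} \cdot \frac{1}{17628} = - \frac{182 + \left(-2 + 150 + 450\right)}{222} \cdot \frac{1}{17628} = - \frac{182 + 598}{222} \cdot \frac{1}{17628} = \left(- \frac{1}{222}\right) 780 \cdot \frac{1}{17628} = \left(- \frac{130}{37}\right) \frac{1}{17628} = - \frac{5}{25086}$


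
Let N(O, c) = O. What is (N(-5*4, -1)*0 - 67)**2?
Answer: 4489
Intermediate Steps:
(N(-5*4, -1)*0 - 67)**2 = (-5*4*0 - 67)**2 = (-20*0 - 67)**2 = (0 - 67)**2 = (-67)**2 = 4489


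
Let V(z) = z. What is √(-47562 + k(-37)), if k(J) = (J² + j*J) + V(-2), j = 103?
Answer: I*√50006 ≈ 223.62*I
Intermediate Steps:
k(J) = -2 + J² + 103*J (k(J) = (J² + 103*J) - 2 = -2 + J² + 103*J)
√(-47562 + k(-37)) = √(-47562 + (-2 + (-37)² + 103*(-37))) = √(-47562 + (-2 + 1369 - 3811)) = √(-47562 - 2444) = √(-50006) = I*√50006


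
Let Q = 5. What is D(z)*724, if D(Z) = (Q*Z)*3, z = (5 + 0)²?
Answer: 271500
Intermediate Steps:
z = 25 (z = 5² = 25)
D(Z) = 15*Z (D(Z) = (5*Z)*3 = 15*Z)
D(z)*724 = (15*25)*724 = 375*724 = 271500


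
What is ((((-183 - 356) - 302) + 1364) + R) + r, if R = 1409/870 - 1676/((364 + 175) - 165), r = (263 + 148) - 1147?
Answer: -35118547/162690 ≈ -215.86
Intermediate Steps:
r = -736 (r = 411 - 1147 = -736)
R = -465577/162690 (R = 1409*(1/870) - 1676/(539 - 165) = 1409/870 - 1676/374 = 1409/870 - 1676*1/374 = 1409/870 - 838/187 = -465577/162690 ≈ -2.8617)
((((-183 - 356) - 302) + 1364) + R) + r = ((((-183 - 356) - 302) + 1364) - 465577/162690) - 736 = (((-539 - 302) + 1364) - 465577/162690) - 736 = ((-841 + 1364) - 465577/162690) - 736 = (523 - 465577/162690) - 736 = 84621293/162690 - 736 = -35118547/162690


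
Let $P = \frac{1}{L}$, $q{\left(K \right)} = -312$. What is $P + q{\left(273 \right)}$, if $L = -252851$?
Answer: $- \frac{78889513}{252851} \approx -312.0$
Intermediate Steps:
$P = - \frac{1}{252851}$ ($P = \frac{1}{-252851} = - \frac{1}{252851} \approx -3.9549 \cdot 10^{-6}$)
$P + q{\left(273 \right)} = - \frac{1}{252851} - 312 = - \frac{78889513}{252851}$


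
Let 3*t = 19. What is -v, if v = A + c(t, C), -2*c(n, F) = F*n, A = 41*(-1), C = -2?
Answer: 104/3 ≈ 34.667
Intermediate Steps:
t = 19/3 (t = (⅓)*19 = 19/3 ≈ 6.3333)
A = -41
c(n, F) = -F*n/2
v = -104/3 (v = -41 - ½*(-2)*19/3 = -41 + 19/3 = -104/3 ≈ -34.667)
-v = -1*(-104/3) = 104/3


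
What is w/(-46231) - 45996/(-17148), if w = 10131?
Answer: 162726224/66064099 ≈ 2.4632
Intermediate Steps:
w/(-46231) - 45996/(-17148) = 10131/(-46231) - 45996/(-17148) = 10131*(-1/46231) - 45996*(-1/17148) = -10131/46231 + 3833/1429 = 162726224/66064099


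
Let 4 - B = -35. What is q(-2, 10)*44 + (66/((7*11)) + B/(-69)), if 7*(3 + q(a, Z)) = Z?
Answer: -11085/161 ≈ -68.851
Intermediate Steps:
q(a, Z) = -3 + Z/7
B = 39 (B = 4 - 1*(-35) = 4 + 35 = 39)
q(-2, 10)*44 + (66/((7*11)) + B/(-69)) = (-3 + (1/7)*10)*44 + (66/((7*11)) + 39/(-69)) = (-3 + 10/7)*44 + (66/77 + 39*(-1/69)) = -11/7*44 + (66*(1/77) - 13/23) = -484/7 + (6/7 - 13/23) = -484/7 + 47/161 = -11085/161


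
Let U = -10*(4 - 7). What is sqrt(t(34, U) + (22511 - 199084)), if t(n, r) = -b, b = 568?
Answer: I*sqrt(177141) ≈ 420.88*I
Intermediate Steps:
U = 30 (U = -10*(-3) = 30)
t(n, r) = -568 (t(n, r) = -1*568 = -568)
sqrt(t(34, U) + (22511 - 199084)) = sqrt(-568 + (22511 - 199084)) = sqrt(-568 - 176573) = sqrt(-177141) = I*sqrt(177141)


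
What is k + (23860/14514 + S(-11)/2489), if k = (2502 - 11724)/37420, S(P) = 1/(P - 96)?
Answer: 50534193531709/36160929465810 ≈ 1.3975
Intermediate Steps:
S(P) = 1/(-96 + P)
k = -4611/18710 (k = -9222*1/37420 = -4611/18710 ≈ -0.24645)
k + (23860/14514 + S(-11)/2489) = -4611/18710 + (23860/14514 + 1/(-96 - 11*2489)) = -4611/18710 + (23860*(1/14514) + (1/2489)/(-107)) = -4611/18710 + (11930/7257 - 1/107*1/2489) = -4611/18710 + (11930/7257 - 1/266323) = -4611/18710 + 3177226133/1932706011 = 50534193531709/36160929465810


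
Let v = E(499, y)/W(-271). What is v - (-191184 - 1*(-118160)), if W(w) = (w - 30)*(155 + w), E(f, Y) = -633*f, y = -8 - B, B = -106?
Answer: 2549390117/34916 ≈ 73015.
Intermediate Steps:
y = 98 (y = -8 - 1*(-106) = -8 + 106 = 98)
W(w) = (-30 + w)*(155 + w)
v = -315867/34916 (v = (-633*499)/(-4650 + (-271)² + 125*(-271)) = -315867/(-4650 + 73441 - 33875) = -315867/34916 ≈ -9.0465)
v - (-191184 - 1*(-118160)) = -315867/34916 - (-191184 - 1*(-118160)) = -315867/34916 - (-191184 + 118160) = -315867/34916 - 1*(-73024) = -315867/34916 + 73024 = 2549390117/34916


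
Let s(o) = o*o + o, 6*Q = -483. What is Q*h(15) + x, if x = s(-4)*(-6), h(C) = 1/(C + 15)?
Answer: -4481/60 ≈ -74.683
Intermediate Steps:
Q = -161/2 (Q = (⅙)*(-483) = -161/2 ≈ -80.500)
h(C) = 1/(15 + C)
s(o) = o + o² (s(o) = o² + o = o + o²)
x = -72 (x = -4*(1 - 4)*(-6) = -4*(-3)*(-6) = 12*(-6) = -72)
Q*h(15) + x = -161/(2*(15 + 15)) - 72 = -161/2/30 - 72 = -161/2*1/30 - 72 = -161/60 - 72 = -4481/60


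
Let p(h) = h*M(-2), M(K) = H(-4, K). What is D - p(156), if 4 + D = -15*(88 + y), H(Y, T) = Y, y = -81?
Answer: 515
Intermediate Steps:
M(K) = -4
D = -109 (D = -4 - 15*(88 - 81) = -4 - 15*7 = -4 - 105 = -109)
p(h) = -4*h (p(h) = h*(-4) = -4*h)
D - p(156) = -109 - (-4)*156 = -109 - 1*(-624) = -109 + 624 = 515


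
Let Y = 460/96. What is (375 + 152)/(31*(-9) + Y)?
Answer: -12648/6581 ≈ -1.9219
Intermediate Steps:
Y = 115/24 (Y = 460*(1/96) = 115/24 ≈ 4.7917)
(375 + 152)/(31*(-9) + Y) = (375 + 152)/(31*(-9) + 115/24) = 527/(-279 + 115/24) = 527/(-6581/24) = 527*(-24/6581) = -12648/6581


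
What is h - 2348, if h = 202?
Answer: -2146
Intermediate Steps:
h - 2348 = 202 - 2348 = -2146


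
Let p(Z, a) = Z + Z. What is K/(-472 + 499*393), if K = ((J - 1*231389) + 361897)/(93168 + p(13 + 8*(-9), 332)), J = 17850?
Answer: 74179/9101918375 ≈ 8.1498e-6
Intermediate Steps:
p(Z, a) = 2*Z
K = 74179/46525 (K = ((17850 - 1*231389) + 361897)/(93168 + 2*(13 + 8*(-9))) = ((17850 - 231389) + 361897)/(93168 + 2*(13 - 72)) = (-213539 + 361897)/(93168 + 2*(-59)) = 148358/(93168 - 118) = 148358/93050 = 148358*(1/93050) = 74179/46525 ≈ 1.5944)
K/(-472 + 499*393) = 74179/(46525*(-472 + 499*393)) = 74179/(46525*(-472 + 196107)) = (74179/46525)/195635 = (74179/46525)*(1/195635) = 74179/9101918375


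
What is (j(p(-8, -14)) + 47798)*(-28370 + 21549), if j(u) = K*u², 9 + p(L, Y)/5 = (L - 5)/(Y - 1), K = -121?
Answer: 9350104022/9 ≈ 1.0389e+9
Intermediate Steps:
p(L, Y) = -45 + 5*(-5 + L)/(-1 + Y) (p(L, Y) = -45 + 5*((L - 5)/(Y - 1)) = -45 + 5*((-5 + L)/(-1 + Y)) = -45 + 5*(-5 + L)/(-1 + Y))
j(u) = -121*u²
(j(p(-8, -14)) + 47798)*(-28370 + 21549) = (-121*25*(4 - 8 - 9*(-14))²/(-1 - 14)² + 47798)*(-28370 + 21549) = (-121*(4 - 8 + 126)²/9 + 47798)*(-6821) = (-121*(5*(-1/15)*122)² + 47798)*(-6821) = (-121*(-122/3)² + 47798)*(-6821) = (-121*14884/9 + 47798)*(-6821) = (-1800964/9 + 47798)*(-6821) = -1370782/9*(-6821) = 9350104022/9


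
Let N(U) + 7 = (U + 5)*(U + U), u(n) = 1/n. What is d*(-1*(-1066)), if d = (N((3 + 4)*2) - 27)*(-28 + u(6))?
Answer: -14775826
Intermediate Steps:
N(U) = -7 + 2*U*(5 + U) (N(U) = -7 + (U + 5)*(U + U) = -7 + (5 + U)*(2*U) = -7 + 2*U*(5 + U))
d = -13861 (d = ((-7 + 2*((3 + 4)*2)² + 10*((3 + 4)*2)) - 27)*(-28 + 1/6) = ((-7 + 2*(7*2)² + 10*(7*2)) - 27)*(-28 + ⅙) = ((-7 + 2*14² + 10*14) - 27)*(-167/6) = ((-7 + 2*196 + 140) - 27)*(-167/6) = ((-7 + 392 + 140) - 27)*(-167/6) = (525 - 27)*(-167/6) = 498*(-167/6) = -13861)
d*(-1*(-1066)) = -(-13861)*(-1066) = -13861*1066 = -14775826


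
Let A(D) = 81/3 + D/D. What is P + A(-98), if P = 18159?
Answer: 18187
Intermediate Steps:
A(D) = 28 (A(D) = 81*(1/3) + 1 = 27 + 1 = 28)
P + A(-98) = 18159 + 28 = 18187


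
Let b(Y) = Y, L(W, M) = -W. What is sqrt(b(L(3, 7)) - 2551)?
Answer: I*sqrt(2554) ≈ 50.537*I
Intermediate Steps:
sqrt(b(L(3, 7)) - 2551) = sqrt(-1*3 - 2551) = sqrt(-3 - 2551) = sqrt(-2554) = I*sqrt(2554)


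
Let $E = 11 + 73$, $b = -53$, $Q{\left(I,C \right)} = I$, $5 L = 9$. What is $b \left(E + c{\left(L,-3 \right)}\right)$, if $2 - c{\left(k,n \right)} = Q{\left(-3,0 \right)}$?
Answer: $-4717$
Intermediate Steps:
$L = \frac{9}{5}$ ($L = \frac{1}{5} \cdot 9 = \frac{9}{5} \approx 1.8$)
$c{\left(k,n \right)} = 5$ ($c{\left(k,n \right)} = 2 - -3 = 2 + 3 = 5$)
$E = 84$
$b \left(E + c{\left(L,-3 \right)}\right) = - 53 \left(84 + 5\right) = \left(-53\right) 89 = -4717$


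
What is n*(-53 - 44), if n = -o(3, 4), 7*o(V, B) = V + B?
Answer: 97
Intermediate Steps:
o(V, B) = B/7 + V/7 (o(V, B) = (V + B)/7 = (B + V)/7 = B/7 + V/7)
n = -1 (n = -((1/7)*4 + (1/7)*3) = -(4/7 + 3/7) = -1*1 = -1)
n*(-53 - 44) = -(-53 - 44) = -1*(-97) = 97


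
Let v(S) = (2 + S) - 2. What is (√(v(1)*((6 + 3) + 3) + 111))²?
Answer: 123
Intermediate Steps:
v(S) = S
(√(v(1)*((6 + 3) + 3) + 111))² = (√(1*((6 + 3) + 3) + 111))² = (√(1*(9 + 3) + 111))² = (√(1*12 + 111))² = (√(12 + 111))² = (√123)² = 123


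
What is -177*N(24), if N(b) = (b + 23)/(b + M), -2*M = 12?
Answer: -2773/6 ≈ -462.17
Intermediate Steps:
M = -6 (M = -½*12 = -6)
N(b) = (23 + b)/(-6 + b) (N(b) = (b + 23)/(b - 6) = (23 + b)/(-6 + b))
-177*N(24) = -177*(23 + 24)/(-6 + 24) = -177*47/18 = -2773/6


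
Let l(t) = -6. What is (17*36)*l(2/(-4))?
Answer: -3672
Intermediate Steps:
(17*36)*l(2/(-4)) = (17*36)*(-6) = 612*(-6) = -3672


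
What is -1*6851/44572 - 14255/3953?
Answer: -662455863/176193116 ≈ -3.7598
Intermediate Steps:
-1*6851/44572 - 14255/3953 = -6851*1/44572 - 14255*1/3953 = -6851/44572 - 14255/3953 = -662455863/176193116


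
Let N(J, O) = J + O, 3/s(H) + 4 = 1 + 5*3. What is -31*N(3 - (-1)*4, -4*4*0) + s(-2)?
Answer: -867/4 ≈ -216.75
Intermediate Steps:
s(H) = 1/4 (s(H) = 3/(-4 + (1 + 5*3)) = 3/(-4 + (1 + 15)) = 3/(-4 + 16) = 3/12 = 3*(1/12) = 1/4)
-31*N(3 - (-1)*4, -4*4*0) + s(-2) = -31*((3 - (-1)*4) - 4*4*0) + 1/4 = -31*((3 - 1*(-4)) - 16*0) + 1/4 = -31*((3 + 4) + 0) + 1/4 = -31*(7 + 0) + 1/4 = -31*7 + 1/4 = -217 + 1/4 = -867/4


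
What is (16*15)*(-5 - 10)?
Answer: -3600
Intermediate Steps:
(16*15)*(-5 - 10) = 240*(-15) = -3600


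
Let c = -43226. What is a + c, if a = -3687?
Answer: -46913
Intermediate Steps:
a + c = -3687 - 43226 = -46913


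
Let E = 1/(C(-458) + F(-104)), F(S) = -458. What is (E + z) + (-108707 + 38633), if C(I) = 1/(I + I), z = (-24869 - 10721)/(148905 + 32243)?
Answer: -242064436978013/3454401786 ≈ -70074.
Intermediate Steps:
z = -17795/90574 (z = -35590/181148 = -35590*1/181148 = -17795/90574 ≈ -0.19647)
C(I) = 1/(2*I)
E = -916/419529 (E = 1/((½)/(-458) - 458) = 1/((½)*(-1/458) - 458) = 1/(-1/916 - 458) = 1/(-419529/916) = -916/419529 ≈ -0.0021834)
(E + z) + (-108707 + 38633) = (-916/419529 - 17795/90574) + (-108707 + 38633) = -686225849/3454401786 - 70074 = -242064436978013/3454401786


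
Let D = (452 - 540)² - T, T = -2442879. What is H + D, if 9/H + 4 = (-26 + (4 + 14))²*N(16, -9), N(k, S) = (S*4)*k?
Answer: 90349568755/36868 ≈ 2.4506e+6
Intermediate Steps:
N(k, S) = 4*S*k (N(k, S) = (4*S)*k = 4*S*k)
D = 2450623 (D = (452 - 540)² - 1*(-2442879) = (-88)² + 2442879 = 7744 + 2442879 = 2450623)
H = -9/36868 (H = 9/(-4 + (-26 + (4 + 14))²*(4*(-9)*16)) = 9/(-4 + (-26 + 18)²*(-576)) = 9/(-4 + (-8)²*(-576)) = 9/(-4 + 64*(-576)) = 9/(-4 - 36864) = 9/(-36868) = 9*(-1/36868) = -9/36868 ≈ -0.00024411)
H + D = -9/36868 + 2450623 = 90349568755/36868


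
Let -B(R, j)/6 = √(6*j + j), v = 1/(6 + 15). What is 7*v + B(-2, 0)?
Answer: ⅓ ≈ 0.33333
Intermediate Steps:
v = 1/21 ≈ 0.047619
B(R, j) = -6*√7*√j (B(R, j) = -6*√(6*j + j) = -6*√7*√j)
7*v + B(-2, 0) = 7*(1/21) - 6*√7*√0 = ⅓ - 6*√7*0 = ⅓ + 0 = ⅓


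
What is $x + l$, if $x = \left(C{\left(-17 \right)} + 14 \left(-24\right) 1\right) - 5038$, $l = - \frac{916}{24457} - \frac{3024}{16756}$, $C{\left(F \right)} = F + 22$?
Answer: $- \frac{550078379253}{102450373} \approx -5369.2$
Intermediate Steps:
$C{\left(F \right)} = 22 + F$
$l = - \frac{22326616}{102450373}$ ($l = \left(-916\right) \frac{1}{24457} - \frac{756}{4189} = - \frac{916}{24457} - \frac{756}{4189} = - \frac{22326616}{102450373} \approx -0.21793$)
$x = -5369$ ($x = \left(\left(22 - 17\right) + 14 \left(-24\right) 1\right) - 5038 = \left(5 - 336\right) - 5038 = -331 - 5038 = -5369$)
$x + l = -5369 - \frac{22326616}{102450373} = - \frac{550078379253}{102450373}$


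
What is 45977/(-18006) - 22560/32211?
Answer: -209686723/64443474 ≈ -3.2538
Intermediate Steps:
45977/(-18006) - 22560/32211 = 45977*(-1/18006) - 22560*1/32211 = -45977/18006 - 7520/10737 = -209686723/64443474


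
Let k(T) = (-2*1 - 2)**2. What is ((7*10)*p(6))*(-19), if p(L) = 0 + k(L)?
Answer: -21280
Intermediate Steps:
k(T) = 16 (k(T) = (-2 - 2)**2 = (-4)**2 = 16)
p(L) = 16 (p(L) = 0 + 16 = 16)
((7*10)*p(6))*(-19) = ((7*10)*16)*(-19) = (70*16)*(-19) = 1120*(-19) = -21280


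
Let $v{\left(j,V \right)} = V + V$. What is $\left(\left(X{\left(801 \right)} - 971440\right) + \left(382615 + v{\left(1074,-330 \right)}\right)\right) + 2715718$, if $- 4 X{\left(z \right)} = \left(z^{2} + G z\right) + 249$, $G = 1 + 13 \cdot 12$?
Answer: $\frac{7737325}{4} \approx 1.9343 \cdot 10^{6}$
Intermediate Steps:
$G = 157$ ($G = 1 + 156 = 157$)
$X{\left(z \right)} = - \frac{249}{4} - \frac{157 z}{4} - \frac{z^{2}}{4}$ ($X{\left(z \right)} = - \frac{\left(z^{2} + 157 z\right) + 249}{4} = - \frac{249 + z^{2} + 157 z}{4} = - \frac{249}{4} - \frac{157 z}{4} - \frac{z^{2}}{4}$)
$v{\left(j,V \right)} = 2 V$
$\left(\left(X{\left(801 \right)} - 971440\right) + \left(382615 + v{\left(1074,-330 \right)}\right)\right) + 2715718 = \left(\left(\left(- \frac{249}{4} - \frac{125757}{4} - \frac{801^{2}}{4}\right) - 971440\right) + \left(382615 + 2 \left(-330\right)\right)\right) + 2715718 = \left(\left(\left(- \frac{249}{4} - \frac{125757}{4} - \frac{641601}{4}\right) - 971440\right) + \left(382615 - 660\right)\right) + 2715718 = \left(\left(\left(- \frac{249}{4} - \frac{125757}{4} - \frac{641601}{4}\right) - 971440\right) + 381955\right) + 2715718 = \left(\left(- \frac{767607}{4} - 971440\right) + 381955\right) + 2715718 = \left(- \frac{4653367}{4} + 381955\right) + 2715718 = - \frac{3125547}{4} + 2715718 = \frac{7737325}{4}$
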